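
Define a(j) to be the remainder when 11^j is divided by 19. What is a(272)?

7

Listing terms: a(1) = 11; a(2) = 7; a(3) = 1; a(4) = 11.
Since a(4) = a(1) = 11, the sequence is periodic with period 3.
So a(272) = a(1 + ((272-1) mod 3)) = a(2) = 7.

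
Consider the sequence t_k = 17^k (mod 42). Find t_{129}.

41

Listing terms: t_0 = 1,  t_1 = 17,  t_2 = 37,  t_3 = 41,  t_4 = 25,  t_5 = 5,  t_6 = 1.
Since t_6 = t_0 = 1, the sequence is periodic with period 6.
So t_{129} = t_{0 + ((129-0) mod 6)} = t_3 = 41.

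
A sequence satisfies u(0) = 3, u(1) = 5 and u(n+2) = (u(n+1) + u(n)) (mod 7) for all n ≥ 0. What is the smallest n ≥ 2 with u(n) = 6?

Listing terms: u(0) = 3; u(1) = 5; u(2) = 1; u(3) = 6; u(4) = 0; u(5) = 6; u(6) = 6; u(7) = 5; u(8) = 4; u(9) = 2; u(10) = 6; u(11) = 1; u(12) = 0; u(13) = 1; u(14) = 1; u(15) = 2; u(16) = 3; u(17) = 5.
The sequence repeats with period 16.
The value 6 first appears (with n ≥ 2) at u(3).

3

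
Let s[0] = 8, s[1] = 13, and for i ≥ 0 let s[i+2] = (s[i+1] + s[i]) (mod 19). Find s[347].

13

s[0] = 8,  s[1] = 13,  s[2] = 2,  s[3] = 15,  s[4] = 17,  s[5] = 13,  s[6] = 11,  s[7] = 5,  s[8] = 16,  s[9] = 2,  s[10] = 18,  s[11] = 1,  s[12] = 0,  s[13] = 1,  s[14] = 1,  s[15] = 2,  s[16] = 3,  s[17] = 5,  s[18] = 8,  s[19] = 13.
Since (s[18], s[19]) = (s[0], s[1]) = (8, 13) (two consecutive terms determine the rest), the sequence is periodic with period 18.
So s[347] = s[0 + ((347-0) mod 18)] = s[5] = 13.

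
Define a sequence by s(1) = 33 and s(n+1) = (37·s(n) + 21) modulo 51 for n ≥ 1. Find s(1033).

48

Computing terms: s(1) = 33,  s(2) = 18,  s(3) = 24,  s(4) = 42,  s(5) = 45,  s(6) = 3,  s(7) = 30,  s(8) = 9,  s(9) = 48,  s(10) = 12,  s(11) = 6,  s(12) = 39,  s(13) = 36,  s(14) = 27,  s(15) = 0,  s(16) = 21,  s(17) = 33.
The sequence repeats with period 16.
(1033 - 1) mod 16 = 8, so s(1033) = s(9) = 48.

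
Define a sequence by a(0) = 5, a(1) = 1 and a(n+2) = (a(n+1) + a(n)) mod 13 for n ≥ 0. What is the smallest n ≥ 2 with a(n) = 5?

22

a(0) = 5,  a(1) = 1,  a(2) = 6,  a(3) = 7,  a(4) = 0,  a(5) = 7,  a(6) = 7,  a(7) = 1,  a(8) = 8,  a(9) = 9,  a(10) = 4,  a(11) = 0,  a(12) = 4,  a(13) = 4,  a(14) = 8,  a(15) = 12,  a(16) = 7,  a(17) = 6,  a(18) = 0,  a(19) = 6,  a(20) = 6,  a(21) = 12,  a(22) = 5,  a(23) = 4,  a(24) = 9,  a(25) = 0,  a(26) = 9,  a(27) = 9,  a(28) = 5,  a(29) = 1.
The sequence repeats with period 28.
The value 5 first appears (with n ≥ 2) at a(22).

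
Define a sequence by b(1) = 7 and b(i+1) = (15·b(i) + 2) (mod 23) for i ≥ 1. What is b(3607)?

5

We have b(1) = 7; b(2) = 15; b(3) = 20; b(4) = 3; b(5) = 1; b(6) = 17; b(7) = 4; b(8) = 16; b(9) = 12; b(10) = 21; b(11) = 18; b(12) = 19; b(13) = 11; b(14) = 6; b(15) = 0; b(16) = 2; b(17) = 9; b(18) = 22; b(19) = 10; b(20) = 14; b(21) = 5; b(22) = 8; b(23) = 7.
Since b(23) = b(1) = 7, the sequence is periodic with period 22.
So b(3607) = b(1 + ((3607-1) mod 22)) = b(21) = 5.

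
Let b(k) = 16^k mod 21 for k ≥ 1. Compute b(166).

b(1) = 16, b(2) = 4, b(3) = 1, b(4) = 16.
Since b(4) = b(1) = 16, the sequence is periodic with period 3.
(166 - 1) mod 3 = 0, so b(166) = b(1) = 16.

16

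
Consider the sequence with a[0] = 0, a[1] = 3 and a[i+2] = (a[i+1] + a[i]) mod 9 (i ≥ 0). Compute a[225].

Listing terms: a[0] = 0, a[1] = 3, a[2] = 3, a[3] = 6, a[4] = 0, a[5] = 6, a[6] = 6, a[7] = 3, a[8] = 0, a[9] = 3.
Since (a[8], a[9]) = (a[0], a[1]) = (0, 3) (two consecutive terms determine the rest), the sequence is periodic with period 8.
(225 - 0) mod 8 = 1, so a[225] = a[1] = 3.

3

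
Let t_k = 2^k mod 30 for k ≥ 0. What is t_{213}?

Computing terms: t_0 = 1, t_1 = 2, t_2 = 4, t_3 = 8, t_4 = 16, t_5 = 2.
Since t_5 = t_1 = 2, the sequence is eventually periodic: after a pre-period of length 1 it cycles with period 4.
For k ≥ 1, t_k depends only on (k - 1) mod 4. (213 - 1) mod 4 = 0, so t_{213} = t_1 = 2.

2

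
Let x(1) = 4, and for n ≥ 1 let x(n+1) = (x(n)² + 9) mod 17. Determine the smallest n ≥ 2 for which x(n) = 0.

Listing terms: x(1) = 4, x(2) = 8, x(3) = 5, x(4) = 0, x(5) = 9, x(6) = 5.
Since x(6) = x(3) = 5, the sequence is eventually periodic: after a pre-period of length 2 it cycles with period 3.
The value 0 first appears (with n ≥ 2) at x(4).

4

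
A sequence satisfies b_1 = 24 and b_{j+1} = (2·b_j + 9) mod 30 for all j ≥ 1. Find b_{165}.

We have b_1 = 24,  b_2 = 27,  b_3 = 3,  b_4 = 15,  b_5 = 9,  b_6 = 27.
Since b_6 = b_2 = 27, the sequence is eventually periodic: after a pre-period of length 1 it cycles with period 4.
For j ≥ 2, b_j depends only on (j - 2) mod 4. (165 - 2) mod 4 = 3, so b_{165} = b_5 = 9.

9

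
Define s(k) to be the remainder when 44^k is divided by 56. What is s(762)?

8

Computing terms: s(1) = 44, s(2) = 32, s(3) = 8, s(4) = 16, s(5) = 32.
Since s(5) = s(2) = 32, the sequence is eventually periodic: after a pre-period of length 1 it cycles with period 3.
For k ≥ 2, s(k) depends only on (k - 2) mod 3. (762 - 2) mod 3 = 1, so s(762) = s(3) = 8.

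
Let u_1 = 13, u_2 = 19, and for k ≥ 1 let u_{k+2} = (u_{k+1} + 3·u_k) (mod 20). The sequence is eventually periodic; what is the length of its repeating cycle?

We have u_1 = 13; u_2 = 19; u_3 = 18; u_4 = 15; u_5 = 9; u_6 = 14; u_7 = 1; u_8 = 3; u_9 = 6; u_{10} = 15; u_{11} = 13; u_{12} = 18; u_{13} = 17; u_{14} = 11; u_{15} = 2; u_{16} = 15; u_{17} = 1; u_{18} = 6; u_{19} = 9; u_{20} = 7; u_{21} = 14; u_{22} = 15; u_{23} = 17; u_{24} = 2; u_{25} = 13; u_{26} = 19.
The sequence repeats with period 24.

24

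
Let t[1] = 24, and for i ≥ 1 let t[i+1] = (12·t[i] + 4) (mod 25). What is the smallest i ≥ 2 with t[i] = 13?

We have t[1] = 24, t[2] = 17, t[3] = 8, t[4] = 0, t[5] = 4, t[6] = 2, t[7] = 3, t[8] = 15, t[9] = 9, t[10] = 12, t[11] = 23, t[12] = 5, t[13] = 14, t[14] = 22, t[15] = 18, t[16] = 20, t[17] = 19, t[18] = 7, t[19] = 13, t[20] = 10, t[21] = 24.
The sequence repeats with period 20.
The value 13 first appears (with i ≥ 2) at t[19].

19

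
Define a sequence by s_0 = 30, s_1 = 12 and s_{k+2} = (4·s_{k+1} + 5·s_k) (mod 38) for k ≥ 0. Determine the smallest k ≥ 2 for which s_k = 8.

We have s_0 = 30; s_1 = 12; s_2 = 8; s_3 = 16; s_4 = 28; s_5 = 2; s_6 = 34; s_7 = 32; s_8 = 32; s_9 = 22; s_{10} = 20; s_{11} = 0; s_{12} = 24; s_{13} = 20; s_{14} = 10; s_{15} = 26; s_{16} = 2; s_{17} = 24; s_{18} = 30; s_{19} = 12.
Since (s_{18}, s_{19}) = (s_0, s_1) = (30, 12) (two consecutive terms determine the rest), the sequence is periodic with period 18.
The value 8 first appears (with k ≥ 2) at s_2.

2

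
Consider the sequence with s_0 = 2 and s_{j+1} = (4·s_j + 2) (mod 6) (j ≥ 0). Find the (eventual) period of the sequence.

3

Listing terms: s_0 = 2, s_1 = 4, s_2 = 0, s_3 = 2.
The sequence repeats with period 3.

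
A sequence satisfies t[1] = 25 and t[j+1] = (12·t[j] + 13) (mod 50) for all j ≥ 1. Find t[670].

We have t[1] = 25; t[2] = 13; t[3] = 19; t[4] = 41; t[5] = 5; t[6] = 23; t[7] = 39; t[8] = 31; t[9] = 35; t[10] = 33; t[11] = 9; t[12] = 21; t[13] = 15; t[14] = 43; t[15] = 29; t[16] = 11; t[17] = 45; t[18] = 3; t[19] = 49; t[20] = 1; t[21] = 25.
Since t[21] = t[1] = 25, the sequence is periodic with period 20.
So t[670] = t[1 + ((670-1) mod 20)] = t[10] = 33.

33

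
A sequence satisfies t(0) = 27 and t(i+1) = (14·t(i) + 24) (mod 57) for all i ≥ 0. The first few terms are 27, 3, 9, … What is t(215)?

45

t(0) = 27, t(1) = 3, t(2) = 9, t(3) = 36, t(4) = 15, t(5) = 6, t(6) = 51, t(7) = 54, t(8) = 39, t(9) = 0, t(10) = 24, t(11) = 18, t(12) = 48, t(13) = 12, t(14) = 21, t(15) = 33, t(16) = 30, t(17) = 45, t(18) = 27.
The sequence repeats with period 18.
So t(215) = t(0 + ((215-0) mod 18)) = t(17) = 45.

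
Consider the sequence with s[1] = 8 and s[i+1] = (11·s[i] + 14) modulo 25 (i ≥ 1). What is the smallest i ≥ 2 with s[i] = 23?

We have s[1] = 8; s[2] = 2; s[3] = 11; s[4] = 10; s[5] = 24; s[6] = 3; s[7] = 22; s[8] = 6; s[9] = 5; s[10] = 19; s[11] = 23; s[12] = 17; s[13] = 1; s[14] = 0; s[15] = 14; s[16] = 18; s[17] = 12; s[18] = 21; s[19] = 20; s[20] = 9; s[21] = 13; s[22] = 7; s[23] = 16; s[24] = 15; s[25] = 4; s[26] = 8.
The sequence repeats with period 25.
The value 23 first appears (with i ≥ 2) at s[11].

11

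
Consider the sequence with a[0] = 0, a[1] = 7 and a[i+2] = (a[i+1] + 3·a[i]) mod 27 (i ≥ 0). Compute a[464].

25

We have a[0] = 0, a[1] = 7, a[2] = 7, a[3] = 1, a[4] = 22, a[5] = 25, a[6] = 10, a[7] = 4, a[8] = 7, a[9] = 19, a[10] = 13, a[11] = 16, a[12] = 1, a[13] = 22.
Since (a[12], a[13]) = (a[3], a[4]) = (1, 22) (two consecutive terms determine the rest), the sequence is eventually periodic: after a pre-period of length 3 it cycles with period 9.
For i ≥ 3, a[i] depends only on (i - 3) mod 9. (464 - 3) mod 9 = 2, so a[464] = a[5] = 25.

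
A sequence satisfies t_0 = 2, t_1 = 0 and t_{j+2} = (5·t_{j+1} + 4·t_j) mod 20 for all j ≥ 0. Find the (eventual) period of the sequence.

4

Listing terms: t_0 = 2,  t_1 = 0,  t_2 = 8,  t_3 = 0,  t_4 = 12,  t_5 = 0,  t_6 = 8.
Since (t_5, t_6) = (t_1, t_2) = (0, 8) (two consecutive terms determine the rest), the sequence is eventually periodic: after a pre-period of length 1 it cycles with period 4.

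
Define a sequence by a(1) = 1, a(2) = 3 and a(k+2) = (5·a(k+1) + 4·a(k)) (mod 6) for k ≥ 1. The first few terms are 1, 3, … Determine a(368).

We have a(1) = 1; a(2) = 3; a(3) = 1; a(4) = 5; a(5) = 5; a(6) = 3; a(7) = 5; a(8) = 1; a(9) = 1; a(10) = 3.
Since (a(9), a(10)) = (a(1), a(2)) = (1, 3) (two consecutive terms determine the rest), the sequence is periodic with period 8.
So a(368) = a(1 + ((368-1) mod 8)) = a(8) = 1.

1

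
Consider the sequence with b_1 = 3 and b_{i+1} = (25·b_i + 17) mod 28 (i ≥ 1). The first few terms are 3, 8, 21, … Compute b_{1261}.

Listing terms: b_1 = 3; b_2 = 8; b_3 = 21; b_4 = 10; b_5 = 15; b_6 = 0; b_7 = 17; b_8 = 22; b_9 = 7; b_{10} = 24; b_{11} = 1; b_{12} = 14; b_{13} = 3.
The sequence repeats with period 12.
(1261 - 1) mod 12 = 0, so b_{1261} = b_1 = 3.

3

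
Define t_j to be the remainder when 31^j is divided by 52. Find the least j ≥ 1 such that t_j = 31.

1

Computing terms: t_0 = 1, t_1 = 31, t_2 = 25, t_3 = 47, t_4 = 1.
Since t_4 = t_0 = 1, the sequence is periodic with period 4.
The value 31 first appears (with j ≥ 1) at t_1.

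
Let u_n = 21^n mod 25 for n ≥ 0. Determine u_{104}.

We have u_0 = 1, u_1 = 21, u_2 = 16, u_3 = 11, u_4 = 6, u_5 = 1.
Since u_5 = u_0 = 1, the sequence is periodic with period 5.
(104 - 0) mod 5 = 4, so u_{104} = u_4 = 6.

6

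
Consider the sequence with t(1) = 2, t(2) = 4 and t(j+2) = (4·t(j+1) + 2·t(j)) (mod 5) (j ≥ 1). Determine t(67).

Listing terms: t(1) = 2,  t(2) = 4,  t(3) = 0,  t(4) = 3,  t(5) = 2,  t(6) = 4.
Since (t(5), t(6)) = (t(1), t(2)) = (2, 4) (two consecutive terms determine the rest), the sequence is periodic with period 4.
So t(67) = t(1 + ((67-1) mod 4)) = t(3) = 0.

0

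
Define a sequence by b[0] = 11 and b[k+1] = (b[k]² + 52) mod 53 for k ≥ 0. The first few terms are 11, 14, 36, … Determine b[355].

24

Listing terms: b[0] = 11, b[1] = 14, b[2] = 36, b[3] = 23, b[4] = 51, b[5] = 3, b[6] = 8, b[7] = 10, b[8] = 46, b[9] = 48, b[10] = 24, b[11] = 45, b[12] = 10.
Since b[12] = b[7] = 10, the sequence is eventually periodic: after a pre-period of length 7 it cycles with period 5.
For k ≥ 7, b[k] depends only on (k - 7) mod 5. (355 - 7) mod 5 = 3, so b[355] = b[10] = 24.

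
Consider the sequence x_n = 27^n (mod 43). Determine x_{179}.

Computing terms: x_0 = 1,  x_1 = 27,  x_2 = 41,  x_3 = 32,  x_4 = 4,  x_5 = 22,  x_6 = 35,  x_7 = 42,  x_8 = 16,  x_9 = 2,  x_{10} = 11,  x_{11} = 39,  x_{12} = 21,  x_{13} = 8,  x_{14} = 1.
The sequence repeats with period 14.
(179 - 0) mod 14 = 11, so x_{179} = x_{11} = 39.

39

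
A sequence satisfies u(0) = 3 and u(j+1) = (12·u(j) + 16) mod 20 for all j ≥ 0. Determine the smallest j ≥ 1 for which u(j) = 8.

Computing terms: u(0) = 3, u(1) = 12, u(2) = 0, u(3) = 16, u(4) = 8, u(5) = 12.
Since u(5) = u(1) = 12, the sequence is eventually periodic: after a pre-period of length 1 it cycles with period 4.
The value 8 first appears (with j ≥ 1) at u(4).

4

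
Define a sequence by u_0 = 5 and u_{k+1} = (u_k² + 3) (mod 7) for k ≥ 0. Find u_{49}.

Computing terms: u_0 = 5; u_1 = 0; u_2 = 3; u_3 = 5.
The sequence repeats with period 3.
(49 - 0) mod 3 = 1, so u_{49} = u_1 = 0.

0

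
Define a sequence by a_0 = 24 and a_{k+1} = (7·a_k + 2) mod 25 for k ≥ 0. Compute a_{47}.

21

Computing terms: a_0 = 24,  a_1 = 20,  a_2 = 17,  a_3 = 21,  a_4 = 24.
The sequence repeats with period 4.
So a_{47} = a_{0 + ((47-0) mod 4)} = a_3 = 21.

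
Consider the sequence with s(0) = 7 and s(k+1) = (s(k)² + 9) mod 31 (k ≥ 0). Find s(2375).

Listing terms: s(0) = 7; s(1) = 27; s(2) = 25; s(3) = 14; s(4) = 19; s(5) = 29; s(6) = 13; s(7) = 23; s(8) = 11; s(9) = 6; s(10) = 14.
Since s(10) = s(3) = 14, the sequence is eventually periodic: after a pre-period of length 3 it cycles with period 7.
For k ≥ 3, s(k) depends only on (k - 3) mod 7. (2375 - 3) mod 7 = 6, so s(2375) = s(9) = 6.

6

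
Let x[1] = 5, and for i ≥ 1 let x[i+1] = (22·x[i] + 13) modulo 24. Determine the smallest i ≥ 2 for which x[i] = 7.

3

We have x[1] = 5, x[2] = 3, x[3] = 7, x[4] = 23, x[5] = 15, x[6] = 7.
Since x[6] = x[3] = 7, the sequence is eventually periodic: after a pre-period of length 2 it cycles with period 3.
The value 7 first appears (with i ≥ 2) at x[3].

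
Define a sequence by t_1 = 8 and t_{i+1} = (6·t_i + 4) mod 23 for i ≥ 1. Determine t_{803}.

16

Listing terms: t_1 = 8; t_2 = 6; t_3 = 17; t_4 = 14; t_5 = 19; t_6 = 3; t_7 = 22; t_8 = 21; t_9 = 15; t_{10} = 2; t_{11} = 16; t_{12} = 8.
Since t_{12} = t_1 = 8, the sequence is periodic with period 11.
(803 - 1) mod 11 = 10, so t_{803} = t_{11} = 16.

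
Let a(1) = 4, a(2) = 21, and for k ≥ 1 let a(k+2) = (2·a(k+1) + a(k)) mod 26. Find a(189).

a(1) = 4, a(2) = 21, a(3) = 20, a(4) = 9, a(5) = 12, a(6) = 7, a(7) = 0, a(8) = 7, a(9) = 14, a(10) = 9, a(11) = 6, a(12) = 21, a(13) = 22, a(14) = 13, a(15) = 22, a(16) = 5, a(17) = 6, a(18) = 17, a(19) = 14, a(20) = 19, a(21) = 0, a(22) = 19, a(23) = 12, a(24) = 17, a(25) = 20, a(26) = 5, a(27) = 4, a(28) = 13, a(29) = 4, a(30) = 21.
Since (a(29), a(30)) = (a(1), a(2)) = (4, 21) (two consecutive terms determine the rest), the sequence is periodic with period 28.
(189 - 1) mod 28 = 20, so a(189) = a(21) = 0.

0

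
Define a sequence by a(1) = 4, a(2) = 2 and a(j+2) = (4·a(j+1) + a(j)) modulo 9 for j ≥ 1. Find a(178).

2

a(1) = 4,  a(2) = 2,  a(3) = 3,  a(4) = 5,  a(5) = 5,  a(6) = 7,  a(7) = 6,  a(8) = 4,  a(9) = 4,  a(10) = 2.
Since (a(9), a(10)) = (a(1), a(2)) = (4, 2) (two consecutive terms determine the rest), the sequence is periodic with period 8.
So a(178) = a(1 + ((178-1) mod 8)) = a(2) = 2.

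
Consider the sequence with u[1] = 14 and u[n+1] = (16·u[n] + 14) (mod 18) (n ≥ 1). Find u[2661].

Computing terms: u[1] = 14; u[2] = 4; u[3] = 6; u[4] = 2; u[5] = 10; u[6] = 12; u[7] = 8; u[8] = 16; u[9] = 0; u[10] = 14.
The sequence repeats with period 9.
(2661 - 1) mod 9 = 5, so u[2661] = u[6] = 12.

12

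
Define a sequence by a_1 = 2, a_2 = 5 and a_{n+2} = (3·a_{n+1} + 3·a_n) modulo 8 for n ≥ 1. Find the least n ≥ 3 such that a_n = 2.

We have a_1 = 2, a_2 = 5, a_3 = 5, a_4 = 6, a_5 = 1, a_6 = 5, a_7 = 2, a_8 = 5.
Since (a_7, a_8) = (a_1, a_2) = (2, 5) (two consecutive terms determine the rest), the sequence is periodic with period 6.
The value 2 next appears (with n ≥ 3) at a_7.

7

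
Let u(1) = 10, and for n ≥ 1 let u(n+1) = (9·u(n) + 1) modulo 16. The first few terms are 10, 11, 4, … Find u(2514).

11

Computing terms: u(1) = 10, u(2) = 11, u(3) = 4, u(4) = 5, u(5) = 14, u(6) = 15, u(7) = 8, u(8) = 9, u(9) = 2, u(10) = 3, u(11) = 12, u(12) = 13, u(13) = 6, u(14) = 7, u(15) = 0, u(16) = 1, u(17) = 10.
The sequence repeats with period 16.
(2514 - 1) mod 16 = 1, so u(2514) = u(2) = 11.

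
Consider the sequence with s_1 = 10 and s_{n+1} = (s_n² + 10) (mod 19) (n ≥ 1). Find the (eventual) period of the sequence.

s_1 = 10, s_2 = 15, s_3 = 7, s_4 = 2, s_5 = 14, s_6 = 16, s_7 = 0, s_8 = 10.
The sequence repeats with period 7.

7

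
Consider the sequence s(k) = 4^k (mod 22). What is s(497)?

16

Computing terms: s(1) = 4; s(2) = 16; s(3) = 20; s(4) = 14; s(5) = 12; s(6) = 4.
The sequence repeats with period 5.
So s(497) = s(1 + ((497-1) mod 5)) = s(2) = 16.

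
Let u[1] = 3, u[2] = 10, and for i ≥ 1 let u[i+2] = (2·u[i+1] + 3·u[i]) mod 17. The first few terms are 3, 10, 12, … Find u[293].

Computing terms: u[1] = 3; u[2] = 10; u[3] = 12; u[4] = 3; u[5] = 8; u[6] = 8; u[7] = 6; u[8] = 2; u[9] = 5; u[10] = 16; u[11] = 13; u[12] = 6; u[13] = 0; u[14] = 1; u[15] = 2; u[16] = 7; u[17] = 3; u[18] = 10.
Since (u[17], u[18]) = (u[1], u[2]) = (3, 10) (two consecutive terms determine the rest), the sequence is periodic with period 16.
(293 - 1) mod 16 = 4, so u[293] = u[5] = 8.

8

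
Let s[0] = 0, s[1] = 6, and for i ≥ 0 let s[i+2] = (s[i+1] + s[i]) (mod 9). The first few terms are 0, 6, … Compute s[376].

0

Computing terms: s[0] = 0; s[1] = 6; s[2] = 6; s[3] = 3; s[4] = 0; s[5] = 3; s[6] = 3; s[7] = 6; s[8] = 0; s[9] = 6.
The sequence repeats with period 8.
(376 - 0) mod 8 = 0, so s[376] = s[0] = 0.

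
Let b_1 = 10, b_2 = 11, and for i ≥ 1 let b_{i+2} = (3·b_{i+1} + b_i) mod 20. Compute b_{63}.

b_1 = 10,  b_2 = 11,  b_3 = 3,  b_4 = 0,  b_5 = 3,  b_6 = 9,  b_7 = 10,  b_8 = 19,  b_9 = 7,  b_{10} = 0,  b_{11} = 7,  b_{12} = 1,  b_{13} = 10,  b_{14} = 11.
Since (b_{13}, b_{14}) = (b_1, b_2) = (10, 11) (two consecutive terms determine the rest), the sequence is periodic with period 12.
So b_{63} = b_{1 + ((63-1) mod 12)} = b_3 = 3.

3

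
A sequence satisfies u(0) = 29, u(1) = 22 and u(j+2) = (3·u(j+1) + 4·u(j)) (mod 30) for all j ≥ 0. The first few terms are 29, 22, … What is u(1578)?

Listing terms: u(0) = 29, u(1) = 22, u(2) = 2, u(3) = 4, u(4) = 20, u(5) = 16, u(6) = 8, u(7) = 28, u(8) = 26, u(9) = 10, u(10) = 14, u(11) = 22, u(12) = 2.
Since (u(11), u(12)) = (u(1), u(2)) = (22, 2) (two consecutive terms determine the rest), the sequence is eventually periodic: after a pre-period of length 1 it cycles with period 10.
For j ≥ 1, u(j) depends only on (j - 1) mod 10. (1578 - 1) mod 10 = 7, so u(1578) = u(8) = 26.

26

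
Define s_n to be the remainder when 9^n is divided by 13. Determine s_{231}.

We have s_0 = 1; s_1 = 9; s_2 = 3; s_3 = 1.
Since s_3 = s_0 = 1, the sequence is periodic with period 3.
So s_{231} = s_{0 + ((231-0) mod 3)} = s_0 = 1.

1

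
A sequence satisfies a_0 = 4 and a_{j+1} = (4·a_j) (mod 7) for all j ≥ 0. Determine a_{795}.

4

a_0 = 4,  a_1 = 2,  a_2 = 1,  a_3 = 4.
Since a_3 = a_0 = 4, the sequence is periodic with period 3.
So a_{795} = a_{0 + ((795-0) mod 3)} = a_0 = 4.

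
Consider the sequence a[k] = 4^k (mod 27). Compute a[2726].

7

We have a[1] = 4, a[2] = 16, a[3] = 10, a[4] = 13, a[5] = 25, a[6] = 19, a[7] = 22, a[8] = 7, a[9] = 1, a[10] = 4.
The sequence repeats with period 9.
So a[2726] = a[1 + ((2726-1) mod 9)] = a[8] = 7.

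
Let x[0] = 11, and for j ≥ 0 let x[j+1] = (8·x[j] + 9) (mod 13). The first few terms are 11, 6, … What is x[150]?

Listing terms: x[0] = 11, x[1] = 6, x[2] = 5, x[3] = 10, x[4] = 11.
Since x[4] = x[0] = 11, the sequence is periodic with period 4.
(150 - 0) mod 4 = 2, so x[150] = x[2] = 5.

5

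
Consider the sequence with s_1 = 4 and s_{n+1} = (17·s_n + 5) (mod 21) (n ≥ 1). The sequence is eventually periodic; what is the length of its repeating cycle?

Computing terms: s_1 = 4, s_2 = 10, s_3 = 7, s_4 = 19, s_5 = 13, s_6 = 16, s_7 = 4.
The sequence repeats with period 6.

6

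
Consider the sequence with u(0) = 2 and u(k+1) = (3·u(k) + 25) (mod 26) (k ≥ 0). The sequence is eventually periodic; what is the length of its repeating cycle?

u(0) = 2,  u(1) = 5,  u(2) = 14,  u(3) = 15,  u(4) = 18,  u(5) = 1,  u(6) = 2.
The sequence repeats with period 6.

6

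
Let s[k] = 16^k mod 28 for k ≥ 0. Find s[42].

We have s[0] = 1; s[1] = 16; s[2] = 4; s[3] = 8; s[4] = 16.
Since s[4] = s[1] = 16, the sequence is eventually periodic: after a pre-period of length 1 it cycles with period 3.
For k ≥ 1, s[k] depends only on (k - 1) mod 3. (42 - 1) mod 3 = 2, so s[42] = s[3] = 8.

8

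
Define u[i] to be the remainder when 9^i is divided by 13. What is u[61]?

Listing terms: u[0] = 1,  u[1] = 9,  u[2] = 3,  u[3] = 1.
The sequence repeats with period 3.
(61 - 0) mod 3 = 1, so u[61] = u[1] = 9.

9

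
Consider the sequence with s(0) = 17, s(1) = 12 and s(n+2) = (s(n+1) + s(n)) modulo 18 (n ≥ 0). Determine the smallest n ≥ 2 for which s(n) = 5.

s(0) = 17, s(1) = 12, s(2) = 11, s(3) = 5, s(4) = 16, s(5) = 3, s(6) = 1, s(7) = 4, s(8) = 5, s(9) = 9, s(10) = 14, s(11) = 5, s(12) = 1, s(13) = 6, s(14) = 7, s(15) = 13, s(16) = 2, s(17) = 15, s(18) = 17, s(19) = 14, s(20) = 13, s(21) = 9, s(22) = 4, s(23) = 13, s(24) = 17, s(25) = 12.
The sequence repeats with period 24.
The value 5 first appears (with n ≥ 2) at s(3).

3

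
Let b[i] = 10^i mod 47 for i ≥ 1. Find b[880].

28

Computing terms: b[1] = 10,  b[2] = 6,  b[3] = 13,  b[4] = 36,  b[5] = 31,  b[6] = 28,  b[7] = 45,  b[8] = 27,  b[9] = 35,  b[10] = 21,  b[11] = 22,  b[12] = 32,  b[13] = 38,  b[14] = 4,  b[15] = 40,  b[16] = 24,  b[17] = 5,  b[18] = 3,  b[19] = 30,  b[20] = 18,  b[21] = 39,  b[22] = 14,  b[23] = 46,  b[24] = 37,  b[25] = 41,  b[26] = 34,  b[27] = 11,  b[28] = 16,  b[29] = 19,  b[30] = 2,  b[31] = 20,  b[32] = 12,  b[33] = 26,  b[34] = 25,  b[35] = 15,  b[36] = 9,  b[37] = 43,  b[38] = 7,  b[39] = 23,  b[40] = 42,  b[41] = 44,  b[42] = 17,  b[43] = 29,  b[44] = 8,  b[45] = 33,  b[46] = 1,  b[47] = 10.
The sequence repeats with period 46.
(880 - 1) mod 46 = 5, so b[880] = b[6] = 28.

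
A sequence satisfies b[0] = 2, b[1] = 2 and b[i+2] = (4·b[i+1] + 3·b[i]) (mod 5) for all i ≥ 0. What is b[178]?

0

b[0] = 2; b[1] = 2; b[2] = 4; b[3] = 2; b[4] = 0; b[5] = 1; b[6] = 4; b[7] = 4; b[8] = 3; b[9] = 4; b[10] = 0; b[11] = 2; b[12] = 3; b[13] = 3; b[14] = 1; b[15] = 3; b[16] = 0; b[17] = 4; b[18] = 1; b[19] = 1; b[20] = 2; b[21] = 1; b[22] = 0; b[23] = 3; b[24] = 2; b[25] = 2.
The sequence repeats with period 24.
(178 - 0) mod 24 = 10, so b[178] = b[10] = 0.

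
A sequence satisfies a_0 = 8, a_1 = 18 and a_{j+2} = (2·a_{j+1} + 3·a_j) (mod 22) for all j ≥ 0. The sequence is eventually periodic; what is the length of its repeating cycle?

10

We have a_0 = 8; a_1 = 18; a_2 = 16; a_3 = 20; a_4 = 0; a_5 = 16; a_6 = 10; a_7 = 2; a_8 = 12; a_9 = 8; a_{10} = 8; a_{11} = 18.
Since (a_{10}, a_{11}) = (a_0, a_1) = (8, 18) (two consecutive terms determine the rest), the sequence is periodic with period 10.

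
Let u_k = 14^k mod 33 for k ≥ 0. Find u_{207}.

20

Listing terms: u_0 = 1, u_1 = 14, u_2 = 31, u_3 = 5, u_4 = 4, u_5 = 23, u_6 = 25, u_7 = 20, u_8 = 16, u_9 = 26, u_{10} = 1.
The sequence repeats with period 10.
So u_{207} = u_{0 + ((207-0) mod 10)} = u_7 = 20.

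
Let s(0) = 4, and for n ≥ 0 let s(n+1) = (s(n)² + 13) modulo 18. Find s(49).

11

We have s(0) = 4, s(1) = 11, s(2) = 8, s(3) = 5, s(4) = 2, s(5) = 17, s(6) = 14, s(7) = 11.
Since s(7) = s(1) = 11, the sequence is eventually periodic: after a pre-period of length 1 it cycles with period 6.
For n ≥ 1, s(n) depends only on (n - 1) mod 6. (49 - 1) mod 6 = 0, so s(49) = s(1) = 11.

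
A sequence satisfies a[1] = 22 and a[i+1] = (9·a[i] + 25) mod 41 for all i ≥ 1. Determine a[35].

Computing terms: a[1] = 22; a[2] = 18; a[3] = 23; a[4] = 27; a[5] = 22.
The sequence repeats with period 4.
So a[35] = a[1 + ((35-1) mod 4)] = a[3] = 23.

23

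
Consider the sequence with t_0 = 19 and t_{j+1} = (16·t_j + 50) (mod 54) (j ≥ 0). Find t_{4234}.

0

Computing terms: t_0 = 19,  t_1 = 30,  t_2 = 44,  t_3 = 52,  t_4 = 18,  t_5 = 14,  t_6 = 4,  t_7 = 6,  t_8 = 38,  t_9 = 10,  t_{10} = 48,  t_{11} = 8,  t_{12} = 16,  t_{13} = 36,  t_{14} = 32,  t_{15} = 22,  t_{16} = 24,  t_{17} = 2,  t_{18} = 28,  t_{19} = 12,  t_{20} = 26,  t_{21} = 34,  t_{22} = 0,  t_{23} = 50,  t_{24} = 40,  t_{25} = 42,  t_{26} = 20,  t_{27} = 46,  t_{28} = 30.
Since t_{28} = t_1 = 30, the sequence is eventually periodic: after a pre-period of length 1 it cycles with period 27.
For j ≥ 1, t_j depends only on (j - 1) mod 27. (4234 - 1) mod 27 = 21, so t_{4234} = t_{22} = 0.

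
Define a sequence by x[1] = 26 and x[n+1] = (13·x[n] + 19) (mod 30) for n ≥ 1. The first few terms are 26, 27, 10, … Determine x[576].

19

x[1] = 26; x[2] = 27; x[3] = 10; x[4] = 29; x[5] = 6; x[6] = 7; x[7] = 20; x[8] = 9; x[9] = 16; x[10] = 17; x[11] = 0; x[12] = 19; x[13] = 26.
The sequence repeats with period 12.
(576 - 1) mod 12 = 11, so x[576] = x[12] = 19.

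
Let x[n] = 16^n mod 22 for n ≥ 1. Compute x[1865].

x[1] = 16,  x[2] = 14,  x[3] = 4,  x[4] = 20,  x[5] = 12,  x[6] = 16.
Since x[6] = x[1] = 16, the sequence is periodic with period 5.
So x[1865] = x[1 + ((1865-1) mod 5)] = x[5] = 12.

12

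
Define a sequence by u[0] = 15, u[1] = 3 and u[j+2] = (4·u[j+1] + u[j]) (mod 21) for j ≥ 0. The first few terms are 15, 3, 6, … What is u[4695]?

15

Computing terms: u[0] = 15; u[1] = 3; u[2] = 6; u[3] = 6; u[4] = 9; u[5] = 0; u[6] = 9; u[7] = 15; u[8] = 6; u[9] = 18; u[10] = 15; u[11] = 15; u[12] = 12; u[13] = 0; u[14] = 12; u[15] = 6; u[16] = 15; u[17] = 3.
The sequence repeats with period 16.
So u[4695] = u[0 + ((4695-0) mod 16)] = u[7] = 15.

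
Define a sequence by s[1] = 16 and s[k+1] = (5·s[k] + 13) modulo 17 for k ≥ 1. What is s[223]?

Computing terms: s[1] = 16, s[2] = 8, s[3] = 2, s[4] = 6, s[5] = 9, s[6] = 7, s[7] = 14, s[8] = 15, s[9] = 3, s[10] = 11, s[11] = 0, s[12] = 13, s[13] = 10, s[14] = 12, s[15] = 5, s[16] = 4, s[17] = 16.
The sequence repeats with period 16.
(223 - 1) mod 16 = 14, so s[223] = s[15] = 5.

5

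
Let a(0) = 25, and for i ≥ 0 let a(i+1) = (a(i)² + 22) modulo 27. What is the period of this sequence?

a(0) = 25, a(1) = 26, a(2) = 23, a(3) = 11, a(4) = 8, a(5) = 5, a(6) = 20, a(7) = 17, a(8) = 14, a(9) = 2, a(10) = 26.
Since a(10) = a(1) = 26, the sequence is eventually periodic: after a pre-period of length 1 it cycles with period 9.

9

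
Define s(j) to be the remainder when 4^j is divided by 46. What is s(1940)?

26

s(1) = 4; s(2) = 16; s(3) = 18; s(4) = 26; s(5) = 12; s(6) = 2; s(7) = 8; s(8) = 32; s(9) = 36; s(10) = 6; s(11) = 24; s(12) = 4.
Since s(12) = s(1) = 4, the sequence is periodic with period 11.
(1940 - 1) mod 11 = 3, so s(1940) = s(4) = 26.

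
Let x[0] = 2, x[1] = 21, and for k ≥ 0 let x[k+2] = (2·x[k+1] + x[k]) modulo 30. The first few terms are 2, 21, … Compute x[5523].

We have x[0] = 2; x[1] = 21; x[2] = 14; x[3] = 19; x[4] = 22; x[5] = 3; x[6] = 28; x[7] = 29; x[8] = 26; x[9] = 21; x[10] = 8; x[11] = 7; x[12] = 22; x[13] = 21; x[14] = 4; x[15] = 29; x[16] = 2; x[17] = 3; x[18] = 8; x[19] = 19; x[20] = 16; x[21] = 21; x[22] = 28; x[23] = 17; x[24] = 2; x[25] = 21.
Since (x[24], x[25]) = (x[0], x[1]) = (2, 21) (two consecutive terms determine the rest), the sequence is periodic with period 24.
So x[5523] = x[0 + ((5523-0) mod 24)] = x[3] = 19.

19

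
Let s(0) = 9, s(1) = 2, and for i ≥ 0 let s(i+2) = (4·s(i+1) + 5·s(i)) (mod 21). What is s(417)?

We have s(0) = 9,  s(1) = 2,  s(2) = 11,  s(3) = 12,  s(4) = 19,  s(5) = 10,  s(6) = 9,  s(7) = 2.
The sequence repeats with period 6.
(417 - 0) mod 6 = 3, so s(417) = s(3) = 12.

12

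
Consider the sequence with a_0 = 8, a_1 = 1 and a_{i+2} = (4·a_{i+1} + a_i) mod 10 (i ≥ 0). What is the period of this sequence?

4

We have a_0 = 8,  a_1 = 1,  a_2 = 2,  a_3 = 9,  a_4 = 8,  a_5 = 1.
The sequence repeats with period 4.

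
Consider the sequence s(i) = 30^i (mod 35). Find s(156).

15

Listing terms: s(0) = 1,  s(1) = 30,  s(2) = 25,  s(3) = 15,  s(4) = 30.
Since s(4) = s(1) = 30, the sequence is eventually periodic: after a pre-period of length 1 it cycles with period 3.
For i ≥ 1, s(i) depends only on (i - 1) mod 3. (156 - 1) mod 3 = 2, so s(156) = s(3) = 15.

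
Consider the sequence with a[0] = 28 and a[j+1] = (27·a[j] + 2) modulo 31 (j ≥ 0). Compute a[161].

14

Computing terms: a[0] = 28, a[1] = 14, a[2] = 8, a[3] = 1, a[4] = 29, a[5] = 10, a[6] = 24, a[7] = 30, a[8] = 6, a[9] = 9, a[10] = 28.
The sequence repeats with period 10.
So a[161] = a[0 + ((161-0) mod 10)] = a[1] = 14.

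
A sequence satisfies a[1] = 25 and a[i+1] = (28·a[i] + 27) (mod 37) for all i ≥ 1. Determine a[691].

0

We have a[1] = 25,  a[2] = 24,  a[3] = 33,  a[4] = 26,  a[5] = 15,  a[6] = 3,  a[7] = 0,  a[8] = 27,  a[9] = 6,  a[10] = 10,  a[11] = 11,  a[12] = 2,  a[13] = 9,  a[14] = 20,  a[15] = 32,  a[16] = 35,  a[17] = 8,  a[18] = 29,  a[19] = 25.
Since a[19] = a[1] = 25, the sequence is periodic with period 18.
So a[691] = a[1 + ((691-1) mod 18)] = a[7] = 0.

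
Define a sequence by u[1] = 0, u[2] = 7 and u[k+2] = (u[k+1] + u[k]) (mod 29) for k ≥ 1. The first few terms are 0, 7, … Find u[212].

7

Listing terms: u[1] = 0, u[2] = 7, u[3] = 7, u[4] = 14, u[5] = 21, u[6] = 6, u[7] = 27, u[8] = 4, u[9] = 2, u[10] = 6, u[11] = 8, u[12] = 14, u[13] = 22, u[14] = 7, u[15] = 0, u[16] = 7.
Since (u[15], u[16]) = (u[1], u[2]) = (0, 7) (two consecutive terms determine the rest), the sequence is periodic with period 14.
So u[212] = u[1 + ((212-1) mod 14)] = u[2] = 7.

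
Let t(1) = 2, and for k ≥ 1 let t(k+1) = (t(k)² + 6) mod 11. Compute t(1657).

10

Listing terms: t(1) = 2; t(2) = 10; t(3) = 7; t(4) = 0; t(5) = 6; t(6) = 9; t(7) = 10.
Since t(7) = t(2) = 10, the sequence is eventually periodic: after a pre-period of length 1 it cycles with period 5.
For k ≥ 2, t(k) depends only on (k - 2) mod 5. (1657 - 2) mod 5 = 0, so t(1657) = t(2) = 10.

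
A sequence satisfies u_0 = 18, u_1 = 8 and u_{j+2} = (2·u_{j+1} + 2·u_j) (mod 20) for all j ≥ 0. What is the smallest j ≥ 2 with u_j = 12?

u_0 = 18,  u_1 = 8,  u_2 = 12,  u_3 = 0,  u_4 = 4,  u_5 = 8,  u_6 = 4,  u_7 = 4,  u_8 = 16,  u_9 = 0,  u_{10} = 12,  u_{11} = 4,  u_{12} = 12,  u_{13} = 12,  u_{14} = 8,  u_{15} = 0,  u_{16} = 16,  u_{17} = 12,  u_{18} = 16,  u_{19} = 16,  u_{20} = 4,  u_{21} = 0,  u_{22} = 8,  u_{23} = 16,  u_{24} = 8,  u_{25} = 8,  u_{26} = 12.
Since (u_{25}, u_{26}) = (u_1, u_2) = (8, 12) (two consecutive terms determine the rest), the sequence is eventually periodic: after a pre-period of length 1 it cycles with period 24.
The value 12 first appears (with j ≥ 2) at u_2.

2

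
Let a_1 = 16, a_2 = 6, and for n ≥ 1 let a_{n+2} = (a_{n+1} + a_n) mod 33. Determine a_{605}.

We have a_1 = 16, a_2 = 6, a_3 = 22, a_4 = 28, a_5 = 17, a_6 = 12, a_7 = 29, a_8 = 8, a_9 = 4, a_{10} = 12, a_{11} = 16, a_{12} = 28, a_{13} = 11, a_{14} = 6, a_{15} = 17, a_{16} = 23, a_{17} = 7, a_{18} = 30, a_{19} = 4, a_{20} = 1, a_{21} = 5, a_{22} = 6, a_{23} = 11, a_{24} = 17, a_{25} = 28, a_{26} = 12, a_{27} = 7, a_{28} = 19, a_{29} = 26, a_{30} = 12, a_{31} = 5, a_{32} = 17, a_{33} = 22, a_{34} = 6, a_{35} = 28, a_{36} = 1, a_{37} = 29, a_{38} = 30, a_{39} = 26, a_{40} = 23, a_{41} = 16, a_{42} = 6.
The sequence repeats with period 40.
(605 - 1) mod 40 = 4, so a_{605} = a_5 = 17.

17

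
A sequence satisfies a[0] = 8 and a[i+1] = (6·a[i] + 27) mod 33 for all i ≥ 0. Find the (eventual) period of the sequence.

We have a[0] = 8,  a[1] = 9,  a[2] = 15,  a[3] = 18,  a[4] = 3,  a[5] = 12,  a[6] = 0,  a[7] = 27,  a[8] = 24,  a[9] = 6,  a[10] = 30,  a[11] = 9.
Since a[11] = a[1] = 9, the sequence is eventually periodic: after a pre-period of length 1 it cycles with period 10.

10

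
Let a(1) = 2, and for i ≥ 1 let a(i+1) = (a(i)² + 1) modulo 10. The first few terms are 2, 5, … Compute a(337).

2

a(1) = 2,  a(2) = 5,  a(3) = 6,  a(4) = 7,  a(5) = 0,  a(6) = 1,  a(7) = 2.
The sequence repeats with period 6.
So a(337) = a(1 + ((337-1) mod 6)) = a(1) = 2.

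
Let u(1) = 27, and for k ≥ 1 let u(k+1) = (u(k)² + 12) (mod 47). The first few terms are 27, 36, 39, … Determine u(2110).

29

We have u(1) = 27,  u(2) = 36,  u(3) = 39,  u(4) = 29,  u(5) = 7,  u(6) = 14,  u(7) = 20,  u(8) = 36.
Since u(8) = u(2) = 36, the sequence is eventually periodic: after a pre-period of length 1 it cycles with period 6.
For k ≥ 2, u(k) depends only on (k - 2) mod 6. (2110 - 2) mod 6 = 2, so u(2110) = u(4) = 29.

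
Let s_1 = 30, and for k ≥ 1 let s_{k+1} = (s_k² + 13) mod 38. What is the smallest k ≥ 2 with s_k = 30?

11

Computing terms: s_1 = 30,  s_2 = 1,  s_3 = 14,  s_4 = 19,  s_5 = 32,  s_6 = 11,  s_7 = 20,  s_8 = 33,  s_9 = 0,  s_{10} = 13,  s_{11} = 30.
Since s_{11} = s_1 = 30, the sequence is periodic with period 10.
The value 30 next appears (with k ≥ 2) at s_{11}.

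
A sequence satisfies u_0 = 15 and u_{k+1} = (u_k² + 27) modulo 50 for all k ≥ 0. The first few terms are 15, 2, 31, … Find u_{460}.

u_0 = 15, u_1 = 2, u_2 = 31, u_3 = 38, u_4 = 21, u_5 = 18, u_6 = 1, u_7 = 28, u_8 = 11, u_9 = 48, u_{10} = 31.
Since u_{10} = u_2 = 31, the sequence is eventually periodic: after a pre-period of length 2 it cycles with period 8.
For k ≥ 2, u_k depends only on (k - 2) mod 8. (460 - 2) mod 8 = 2, so u_{460} = u_4 = 21.

21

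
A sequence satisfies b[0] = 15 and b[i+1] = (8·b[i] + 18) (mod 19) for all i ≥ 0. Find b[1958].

b[0] = 15,  b[1] = 5,  b[2] = 1,  b[3] = 7,  b[4] = 17,  b[5] = 2,  b[6] = 15.
Since b[6] = b[0] = 15, the sequence is periodic with period 6.
So b[1958] = b[0 + ((1958-0) mod 6)] = b[2] = 1.

1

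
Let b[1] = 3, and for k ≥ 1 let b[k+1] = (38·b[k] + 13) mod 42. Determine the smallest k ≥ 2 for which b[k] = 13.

We have b[1] = 3,  b[2] = 1,  b[3] = 9,  b[4] = 19,  b[5] = 21,  b[6] = 13,  b[7] = 3.
The sequence repeats with period 6.
The value 13 first appears (with k ≥ 2) at b[6].

6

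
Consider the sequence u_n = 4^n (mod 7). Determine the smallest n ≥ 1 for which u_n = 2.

2

Listing terms: u_0 = 1; u_1 = 4; u_2 = 2; u_3 = 1.
Since u_3 = u_0 = 1, the sequence is periodic with period 3.
The value 2 first appears (with n ≥ 1) at u_2.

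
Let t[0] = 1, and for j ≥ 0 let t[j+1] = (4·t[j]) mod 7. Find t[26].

Computing terms: t[0] = 1,  t[1] = 4,  t[2] = 2,  t[3] = 1.
Since t[3] = t[0] = 1, the sequence is periodic with period 3.
(26 - 0) mod 3 = 2, so t[26] = t[2] = 2.

2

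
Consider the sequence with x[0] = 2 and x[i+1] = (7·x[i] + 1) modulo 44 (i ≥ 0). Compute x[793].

39

Computing terms: x[0] = 2, x[1] = 15, x[2] = 18, x[3] = 39, x[4] = 10, x[5] = 27, x[6] = 14, x[7] = 11, x[8] = 34, x[9] = 19, x[10] = 2.
The sequence repeats with period 10.
(793 - 0) mod 10 = 3, so x[793] = x[3] = 39.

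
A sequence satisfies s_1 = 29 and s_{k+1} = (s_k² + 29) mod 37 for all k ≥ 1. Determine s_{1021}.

s_1 = 29,  s_2 = 19,  s_3 = 20,  s_4 = 22,  s_5 = 32,  s_6 = 17,  s_7 = 22.
Since s_7 = s_4 = 22, the sequence is eventually periodic: after a pre-period of length 3 it cycles with period 3.
For k ≥ 4, s_k depends only on (k - 4) mod 3. (1021 - 4) mod 3 = 0, so s_{1021} = s_4 = 22.

22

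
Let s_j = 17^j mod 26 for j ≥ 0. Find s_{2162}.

3

Computing terms: s_0 = 1,  s_1 = 17,  s_2 = 3,  s_3 = 25,  s_4 = 9,  s_5 = 23,  s_6 = 1.
The sequence repeats with period 6.
So s_{2162} = s_{0 + ((2162-0) mod 6)} = s_2 = 3.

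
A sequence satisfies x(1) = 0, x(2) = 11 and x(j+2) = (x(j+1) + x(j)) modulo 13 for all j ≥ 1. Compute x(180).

4

x(1) = 0,  x(2) = 11,  x(3) = 11,  x(4) = 9,  x(5) = 7,  x(6) = 3,  x(7) = 10,  x(8) = 0,  x(9) = 10,  x(10) = 10,  x(11) = 7,  x(12) = 4,  x(13) = 11,  x(14) = 2,  x(15) = 0,  x(16) = 2,  x(17) = 2,  x(18) = 4,  x(19) = 6,  x(20) = 10,  x(21) = 3,  x(22) = 0,  x(23) = 3,  x(24) = 3,  x(25) = 6,  x(26) = 9,  x(27) = 2,  x(28) = 11,  x(29) = 0,  x(30) = 11.
The sequence repeats with period 28.
So x(180) = x(1 + ((180-1) mod 28)) = x(12) = 4.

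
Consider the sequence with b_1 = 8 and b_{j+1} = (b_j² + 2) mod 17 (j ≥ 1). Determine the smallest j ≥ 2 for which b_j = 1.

5

Listing terms: b_1 = 8; b_2 = 15; b_3 = 6; b_4 = 4; b_5 = 1; b_6 = 3; b_7 = 11; b_8 = 4.
Since b_8 = b_4 = 4, the sequence is eventually periodic: after a pre-period of length 3 it cycles with period 4.
The value 1 first appears (with j ≥ 2) at b_5.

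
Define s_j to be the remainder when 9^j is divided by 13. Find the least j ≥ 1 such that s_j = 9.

Computing terms: s_0 = 1,  s_1 = 9,  s_2 = 3,  s_3 = 1.
The sequence repeats with period 3.
The value 9 first appears (with j ≥ 1) at s_1.

1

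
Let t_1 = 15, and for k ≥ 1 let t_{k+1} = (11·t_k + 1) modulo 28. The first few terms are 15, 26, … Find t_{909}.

t_1 = 15; t_2 = 26; t_3 = 7; t_4 = 22; t_5 = 19; t_6 = 14; t_7 = 15.
The sequence repeats with period 6.
So t_{909} = t_{1 + ((909-1) mod 6)} = t_3 = 7.

7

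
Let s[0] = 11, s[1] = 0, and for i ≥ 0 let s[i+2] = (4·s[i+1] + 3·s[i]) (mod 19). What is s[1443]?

s[0] = 11; s[1] = 0; s[2] = 14; s[3] = 18; s[4] = 0; s[5] = 16; s[6] = 7; s[7] = 0; s[8] = 2; s[9] = 8; s[10] = 0; s[11] = 5; s[12] = 1; s[13] = 0; s[14] = 3; s[15] = 12; s[16] = 0; s[17] = 17; s[18] = 11; s[19] = 0.
The sequence repeats with period 18.
(1443 - 0) mod 18 = 3, so s[1443] = s[3] = 18.

18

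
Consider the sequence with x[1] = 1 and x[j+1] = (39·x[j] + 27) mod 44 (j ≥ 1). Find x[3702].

22

We have x[1] = 1,  x[2] = 22,  x[3] = 5,  x[4] = 2,  x[5] = 17,  x[6] = 30,  x[7] = 9,  x[8] = 26,  x[9] = 29,  x[10] = 14,  x[11] = 1.
Since x[11] = x[1] = 1, the sequence is periodic with period 10.
(3702 - 1) mod 10 = 1, so x[3702] = x[2] = 22.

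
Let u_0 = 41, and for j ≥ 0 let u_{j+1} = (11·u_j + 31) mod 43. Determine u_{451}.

Computing terms: u_0 = 41, u_1 = 9, u_2 = 1, u_3 = 42, u_4 = 20, u_5 = 36, u_6 = 40, u_7 = 41.
Since u_7 = u_0 = 41, the sequence is periodic with period 7.
So u_{451} = u_{0 + ((451-0) mod 7)} = u_3 = 42.

42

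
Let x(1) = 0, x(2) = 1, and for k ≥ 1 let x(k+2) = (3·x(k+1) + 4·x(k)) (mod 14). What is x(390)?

9

x(1) = 0,  x(2) = 1,  x(3) = 3,  x(4) = 13,  x(5) = 9,  x(6) = 9,  x(7) = 7,  x(8) = 1,  x(9) = 3.
Since (x(8), x(9)) = (x(2), x(3)) = (1, 3) (two consecutive terms determine the rest), the sequence is eventually periodic: after a pre-period of length 1 it cycles with period 6.
For k ≥ 2, x(k) depends only on (k - 2) mod 6. (390 - 2) mod 6 = 4, so x(390) = x(6) = 9.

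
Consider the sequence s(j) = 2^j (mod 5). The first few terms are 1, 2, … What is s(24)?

1

s(0) = 1; s(1) = 2; s(2) = 4; s(3) = 3; s(4) = 1.
The sequence repeats with period 4.
(24 - 0) mod 4 = 0, so s(24) = s(0) = 1.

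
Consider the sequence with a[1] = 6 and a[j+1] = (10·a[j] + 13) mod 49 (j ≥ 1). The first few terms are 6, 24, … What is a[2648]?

24

Listing terms: a[1] = 6, a[2] = 24, a[3] = 8, a[4] = 44, a[5] = 12, a[6] = 35, a[7] = 20, a[8] = 17, a[9] = 36, a[10] = 30, a[11] = 19, a[12] = 7, a[13] = 34, a[14] = 10, a[15] = 15, a[16] = 16, a[17] = 26, a[18] = 28, a[19] = 48, a[20] = 3, a[21] = 43, a[22] = 2, a[23] = 33, a[24] = 0, a[25] = 13, a[26] = 45, a[27] = 22, a[28] = 37, a[29] = 40, a[30] = 21, a[31] = 27, a[32] = 38, a[33] = 1, a[34] = 23, a[35] = 47, a[36] = 42, a[37] = 41, a[38] = 31, a[39] = 29, a[40] = 9, a[41] = 5, a[42] = 14, a[43] = 6.
Since a[43] = a[1] = 6, the sequence is periodic with period 42.
(2648 - 1) mod 42 = 1, so a[2648] = a[2] = 24.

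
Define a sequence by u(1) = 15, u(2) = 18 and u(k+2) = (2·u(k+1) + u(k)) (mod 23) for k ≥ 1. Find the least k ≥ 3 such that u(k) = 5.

Computing terms: u(1) = 15, u(2) = 18, u(3) = 5, u(4) = 5, u(5) = 15, u(6) = 12, u(7) = 16, u(8) = 21, u(9) = 12, u(10) = 22, u(11) = 10, u(12) = 19, u(13) = 2, u(14) = 0, u(15) = 2, u(16) = 4, u(17) = 10, u(18) = 1, u(19) = 12, u(20) = 2, u(21) = 16, u(22) = 11, u(23) = 15, u(24) = 18.
Since (u(23), u(24)) = (u(1), u(2)) = (15, 18) (two consecutive terms determine the rest), the sequence is periodic with period 22.
The value 5 first appears (with k ≥ 3) at u(3).

3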